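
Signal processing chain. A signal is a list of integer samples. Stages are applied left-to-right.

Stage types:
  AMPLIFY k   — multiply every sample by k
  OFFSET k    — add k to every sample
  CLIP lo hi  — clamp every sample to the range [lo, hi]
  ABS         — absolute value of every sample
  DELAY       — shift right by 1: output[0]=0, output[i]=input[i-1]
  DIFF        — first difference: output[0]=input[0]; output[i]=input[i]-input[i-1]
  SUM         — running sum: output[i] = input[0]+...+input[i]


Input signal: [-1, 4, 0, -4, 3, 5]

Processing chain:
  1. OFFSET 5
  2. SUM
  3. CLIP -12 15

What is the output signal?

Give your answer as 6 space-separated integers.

Input: [-1, 4, 0, -4, 3, 5]
Stage 1 (OFFSET 5): -1+5=4, 4+5=9, 0+5=5, -4+5=1, 3+5=8, 5+5=10 -> [4, 9, 5, 1, 8, 10]
Stage 2 (SUM): sum[0..0]=4, sum[0..1]=13, sum[0..2]=18, sum[0..3]=19, sum[0..4]=27, sum[0..5]=37 -> [4, 13, 18, 19, 27, 37]
Stage 3 (CLIP -12 15): clip(4,-12,15)=4, clip(13,-12,15)=13, clip(18,-12,15)=15, clip(19,-12,15)=15, clip(27,-12,15)=15, clip(37,-12,15)=15 -> [4, 13, 15, 15, 15, 15]

Answer: 4 13 15 15 15 15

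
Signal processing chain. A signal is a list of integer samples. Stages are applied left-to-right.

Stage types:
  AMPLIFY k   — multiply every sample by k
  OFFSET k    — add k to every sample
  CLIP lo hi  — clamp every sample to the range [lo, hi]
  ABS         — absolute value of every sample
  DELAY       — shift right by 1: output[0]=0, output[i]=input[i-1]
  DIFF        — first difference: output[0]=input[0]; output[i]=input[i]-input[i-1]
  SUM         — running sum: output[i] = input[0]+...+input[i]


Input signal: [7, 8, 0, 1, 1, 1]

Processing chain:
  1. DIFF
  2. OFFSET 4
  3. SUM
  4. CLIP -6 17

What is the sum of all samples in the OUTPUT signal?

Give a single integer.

Input: [7, 8, 0, 1, 1, 1]
Stage 1 (DIFF): s[0]=7, 8-7=1, 0-8=-8, 1-0=1, 1-1=0, 1-1=0 -> [7, 1, -8, 1, 0, 0]
Stage 2 (OFFSET 4): 7+4=11, 1+4=5, -8+4=-4, 1+4=5, 0+4=4, 0+4=4 -> [11, 5, -4, 5, 4, 4]
Stage 3 (SUM): sum[0..0]=11, sum[0..1]=16, sum[0..2]=12, sum[0..3]=17, sum[0..4]=21, sum[0..5]=25 -> [11, 16, 12, 17, 21, 25]
Stage 4 (CLIP -6 17): clip(11,-6,17)=11, clip(16,-6,17)=16, clip(12,-6,17)=12, clip(17,-6,17)=17, clip(21,-6,17)=17, clip(25,-6,17)=17 -> [11, 16, 12, 17, 17, 17]
Output sum: 90

Answer: 90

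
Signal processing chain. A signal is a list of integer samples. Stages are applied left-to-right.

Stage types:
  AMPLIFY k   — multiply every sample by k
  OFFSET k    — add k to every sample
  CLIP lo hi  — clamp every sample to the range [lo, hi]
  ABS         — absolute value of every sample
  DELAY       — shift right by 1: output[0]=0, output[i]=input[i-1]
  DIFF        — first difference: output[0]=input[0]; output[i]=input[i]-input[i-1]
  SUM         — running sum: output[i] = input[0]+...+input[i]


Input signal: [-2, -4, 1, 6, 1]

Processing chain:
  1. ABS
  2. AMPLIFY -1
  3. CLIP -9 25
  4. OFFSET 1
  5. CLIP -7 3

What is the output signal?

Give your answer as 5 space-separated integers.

Input: [-2, -4, 1, 6, 1]
Stage 1 (ABS): |-2|=2, |-4|=4, |1|=1, |6|=6, |1|=1 -> [2, 4, 1, 6, 1]
Stage 2 (AMPLIFY -1): 2*-1=-2, 4*-1=-4, 1*-1=-1, 6*-1=-6, 1*-1=-1 -> [-2, -4, -1, -6, -1]
Stage 3 (CLIP -9 25): clip(-2,-9,25)=-2, clip(-4,-9,25)=-4, clip(-1,-9,25)=-1, clip(-6,-9,25)=-6, clip(-1,-9,25)=-1 -> [-2, -4, -1, -6, -1]
Stage 4 (OFFSET 1): -2+1=-1, -4+1=-3, -1+1=0, -6+1=-5, -1+1=0 -> [-1, -3, 0, -5, 0]
Stage 5 (CLIP -7 3): clip(-1,-7,3)=-1, clip(-3,-7,3)=-3, clip(0,-7,3)=0, clip(-5,-7,3)=-5, clip(0,-7,3)=0 -> [-1, -3, 0, -5, 0]

Answer: -1 -3 0 -5 0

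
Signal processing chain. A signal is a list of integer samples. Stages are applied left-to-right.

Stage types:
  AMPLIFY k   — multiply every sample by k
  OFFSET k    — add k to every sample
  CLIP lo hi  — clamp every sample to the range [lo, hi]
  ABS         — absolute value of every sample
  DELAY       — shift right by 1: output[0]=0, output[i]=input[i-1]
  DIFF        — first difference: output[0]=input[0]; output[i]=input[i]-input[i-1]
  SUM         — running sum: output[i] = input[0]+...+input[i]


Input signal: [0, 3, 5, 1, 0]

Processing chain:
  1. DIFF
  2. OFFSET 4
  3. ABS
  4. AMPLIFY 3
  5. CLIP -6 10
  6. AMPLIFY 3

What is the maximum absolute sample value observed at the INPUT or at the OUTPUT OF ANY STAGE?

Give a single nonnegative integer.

Answer: 30

Derivation:
Input: [0, 3, 5, 1, 0] (max |s|=5)
Stage 1 (DIFF): s[0]=0, 3-0=3, 5-3=2, 1-5=-4, 0-1=-1 -> [0, 3, 2, -4, -1] (max |s|=4)
Stage 2 (OFFSET 4): 0+4=4, 3+4=7, 2+4=6, -4+4=0, -1+4=3 -> [4, 7, 6, 0, 3] (max |s|=7)
Stage 3 (ABS): |4|=4, |7|=7, |6|=6, |0|=0, |3|=3 -> [4, 7, 6, 0, 3] (max |s|=7)
Stage 4 (AMPLIFY 3): 4*3=12, 7*3=21, 6*3=18, 0*3=0, 3*3=9 -> [12, 21, 18, 0, 9] (max |s|=21)
Stage 5 (CLIP -6 10): clip(12,-6,10)=10, clip(21,-6,10)=10, clip(18,-6,10)=10, clip(0,-6,10)=0, clip(9,-6,10)=9 -> [10, 10, 10, 0, 9] (max |s|=10)
Stage 6 (AMPLIFY 3): 10*3=30, 10*3=30, 10*3=30, 0*3=0, 9*3=27 -> [30, 30, 30, 0, 27] (max |s|=30)
Overall max amplitude: 30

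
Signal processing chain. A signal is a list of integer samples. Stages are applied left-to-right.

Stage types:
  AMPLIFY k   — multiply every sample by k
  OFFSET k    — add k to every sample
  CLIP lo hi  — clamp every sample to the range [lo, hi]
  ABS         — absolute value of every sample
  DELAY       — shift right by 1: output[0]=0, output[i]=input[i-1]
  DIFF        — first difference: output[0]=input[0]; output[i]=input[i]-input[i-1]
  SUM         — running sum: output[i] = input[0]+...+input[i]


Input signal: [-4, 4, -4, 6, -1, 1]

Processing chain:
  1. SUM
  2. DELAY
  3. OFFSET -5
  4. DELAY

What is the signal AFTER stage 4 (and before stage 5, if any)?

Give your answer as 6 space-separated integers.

Answer: 0 -5 -9 -5 -9 -3

Derivation:
Input: [-4, 4, -4, 6, -1, 1]
Stage 1 (SUM): sum[0..0]=-4, sum[0..1]=0, sum[0..2]=-4, sum[0..3]=2, sum[0..4]=1, sum[0..5]=2 -> [-4, 0, -4, 2, 1, 2]
Stage 2 (DELAY): [0, -4, 0, -4, 2, 1] = [0, -4, 0, -4, 2, 1] -> [0, -4, 0, -4, 2, 1]
Stage 3 (OFFSET -5): 0+-5=-5, -4+-5=-9, 0+-5=-5, -4+-5=-9, 2+-5=-3, 1+-5=-4 -> [-5, -9, -5, -9, -3, -4]
Stage 4 (DELAY): [0, -5, -9, -5, -9, -3] = [0, -5, -9, -5, -9, -3] -> [0, -5, -9, -5, -9, -3]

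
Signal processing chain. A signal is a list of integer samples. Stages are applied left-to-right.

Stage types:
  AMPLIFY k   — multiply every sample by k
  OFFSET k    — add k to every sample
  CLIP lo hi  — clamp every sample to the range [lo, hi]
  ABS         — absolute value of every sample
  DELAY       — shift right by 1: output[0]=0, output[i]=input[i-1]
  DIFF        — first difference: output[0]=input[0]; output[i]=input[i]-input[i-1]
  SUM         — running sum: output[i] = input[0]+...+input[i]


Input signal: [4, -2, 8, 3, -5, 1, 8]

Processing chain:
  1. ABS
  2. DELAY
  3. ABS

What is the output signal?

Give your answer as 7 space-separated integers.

Input: [4, -2, 8, 3, -5, 1, 8]
Stage 1 (ABS): |4|=4, |-2|=2, |8|=8, |3|=3, |-5|=5, |1|=1, |8|=8 -> [4, 2, 8, 3, 5, 1, 8]
Stage 2 (DELAY): [0, 4, 2, 8, 3, 5, 1] = [0, 4, 2, 8, 3, 5, 1] -> [0, 4, 2, 8, 3, 5, 1]
Stage 3 (ABS): |0|=0, |4|=4, |2|=2, |8|=8, |3|=3, |5|=5, |1|=1 -> [0, 4, 2, 8, 3, 5, 1]

Answer: 0 4 2 8 3 5 1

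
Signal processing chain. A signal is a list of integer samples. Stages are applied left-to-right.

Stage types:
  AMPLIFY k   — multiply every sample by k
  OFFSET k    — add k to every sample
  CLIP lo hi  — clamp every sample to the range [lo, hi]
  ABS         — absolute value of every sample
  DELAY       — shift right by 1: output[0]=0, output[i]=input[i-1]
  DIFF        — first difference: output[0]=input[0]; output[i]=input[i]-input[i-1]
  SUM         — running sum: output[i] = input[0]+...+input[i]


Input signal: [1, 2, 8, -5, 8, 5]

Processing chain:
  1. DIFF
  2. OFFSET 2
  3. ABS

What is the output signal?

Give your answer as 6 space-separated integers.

Input: [1, 2, 8, -5, 8, 5]
Stage 1 (DIFF): s[0]=1, 2-1=1, 8-2=6, -5-8=-13, 8--5=13, 5-8=-3 -> [1, 1, 6, -13, 13, -3]
Stage 2 (OFFSET 2): 1+2=3, 1+2=3, 6+2=8, -13+2=-11, 13+2=15, -3+2=-1 -> [3, 3, 8, -11, 15, -1]
Stage 3 (ABS): |3|=3, |3|=3, |8|=8, |-11|=11, |15|=15, |-1|=1 -> [3, 3, 8, 11, 15, 1]

Answer: 3 3 8 11 15 1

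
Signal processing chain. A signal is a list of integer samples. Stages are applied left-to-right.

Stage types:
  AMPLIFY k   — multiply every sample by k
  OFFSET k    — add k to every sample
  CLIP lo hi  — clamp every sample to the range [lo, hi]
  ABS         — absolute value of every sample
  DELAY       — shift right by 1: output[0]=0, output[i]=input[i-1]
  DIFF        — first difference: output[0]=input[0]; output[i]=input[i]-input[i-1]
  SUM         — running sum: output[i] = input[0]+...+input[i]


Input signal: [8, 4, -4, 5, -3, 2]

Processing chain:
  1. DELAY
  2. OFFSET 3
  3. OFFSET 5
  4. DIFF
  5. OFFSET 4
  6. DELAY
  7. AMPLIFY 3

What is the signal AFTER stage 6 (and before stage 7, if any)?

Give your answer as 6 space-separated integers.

Input: [8, 4, -4, 5, -3, 2]
Stage 1 (DELAY): [0, 8, 4, -4, 5, -3] = [0, 8, 4, -4, 5, -3] -> [0, 8, 4, -4, 5, -3]
Stage 2 (OFFSET 3): 0+3=3, 8+3=11, 4+3=7, -4+3=-1, 5+3=8, -3+3=0 -> [3, 11, 7, -1, 8, 0]
Stage 3 (OFFSET 5): 3+5=8, 11+5=16, 7+5=12, -1+5=4, 8+5=13, 0+5=5 -> [8, 16, 12, 4, 13, 5]
Stage 4 (DIFF): s[0]=8, 16-8=8, 12-16=-4, 4-12=-8, 13-4=9, 5-13=-8 -> [8, 8, -4, -8, 9, -8]
Stage 5 (OFFSET 4): 8+4=12, 8+4=12, -4+4=0, -8+4=-4, 9+4=13, -8+4=-4 -> [12, 12, 0, -4, 13, -4]
Stage 6 (DELAY): [0, 12, 12, 0, -4, 13] = [0, 12, 12, 0, -4, 13] -> [0, 12, 12, 0, -4, 13]

Answer: 0 12 12 0 -4 13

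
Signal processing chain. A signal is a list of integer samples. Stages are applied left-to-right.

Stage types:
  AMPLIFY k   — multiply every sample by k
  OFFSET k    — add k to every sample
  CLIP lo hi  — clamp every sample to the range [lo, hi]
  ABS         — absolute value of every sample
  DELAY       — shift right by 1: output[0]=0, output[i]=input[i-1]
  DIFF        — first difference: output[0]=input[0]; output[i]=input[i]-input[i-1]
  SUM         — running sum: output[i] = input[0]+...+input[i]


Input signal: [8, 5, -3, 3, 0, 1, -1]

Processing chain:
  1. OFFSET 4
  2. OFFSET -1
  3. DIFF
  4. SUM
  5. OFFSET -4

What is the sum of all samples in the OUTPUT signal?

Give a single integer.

Input: [8, 5, -3, 3, 0, 1, -1]
Stage 1 (OFFSET 4): 8+4=12, 5+4=9, -3+4=1, 3+4=7, 0+4=4, 1+4=5, -1+4=3 -> [12, 9, 1, 7, 4, 5, 3]
Stage 2 (OFFSET -1): 12+-1=11, 9+-1=8, 1+-1=0, 7+-1=6, 4+-1=3, 5+-1=4, 3+-1=2 -> [11, 8, 0, 6, 3, 4, 2]
Stage 3 (DIFF): s[0]=11, 8-11=-3, 0-8=-8, 6-0=6, 3-6=-3, 4-3=1, 2-4=-2 -> [11, -3, -8, 6, -3, 1, -2]
Stage 4 (SUM): sum[0..0]=11, sum[0..1]=8, sum[0..2]=0, sum[0..3]=6, sum[0..4]=3, sum[0..5]=4, sum[0..6]=2 -> [11, 8, 0, 6, 3, 4, 2]
Stage 5 (OFFSET -4): 11+-4=7, 8+-4=4, 0+-4=-4, 6+-4=2, 3+-4=-1, 4+-4=0, 2+-4=-2 -> [7, 4, -4, 2, -1, 0, -2]
Output sum: 6

Answer: 6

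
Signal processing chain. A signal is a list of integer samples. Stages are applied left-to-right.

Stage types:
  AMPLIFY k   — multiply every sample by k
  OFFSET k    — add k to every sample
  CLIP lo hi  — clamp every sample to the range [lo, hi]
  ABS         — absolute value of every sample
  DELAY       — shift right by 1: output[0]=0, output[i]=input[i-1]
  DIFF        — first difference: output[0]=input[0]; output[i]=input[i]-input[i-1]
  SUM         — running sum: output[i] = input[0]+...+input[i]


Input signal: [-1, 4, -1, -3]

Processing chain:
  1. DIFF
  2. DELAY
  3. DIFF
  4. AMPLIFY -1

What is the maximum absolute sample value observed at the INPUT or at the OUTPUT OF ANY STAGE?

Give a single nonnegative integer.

Answer: 10

Derivation:
Input: [-1, 4, -1, -3] (max |s|=4)
Stage 1 (DIFF): s[0]=-1, 4--1=5, -1-4=-5, -3--1=-2 -> [-1, 5, -5, -2] (max |s|=5)
Stage 2 (DELAY): [0, -1, 5, -5] = [0, -1, 5, -5] -> [0, -1, 5, -5] (max |s|=5)
Stage 3 (DIFF): s[0]=0, -1-0=-1, 5--1=6, -5-5=-10 -> [0, -1, 6, -10] (max |s|=10)
Stage 4 (AMPLIFY -1): 0*-1=0, -1*-1=1, 6*-1=-6, -10*-1=10 -> [0, 1, -6, 10] (max |s|=10)
Overall max amplitude: 10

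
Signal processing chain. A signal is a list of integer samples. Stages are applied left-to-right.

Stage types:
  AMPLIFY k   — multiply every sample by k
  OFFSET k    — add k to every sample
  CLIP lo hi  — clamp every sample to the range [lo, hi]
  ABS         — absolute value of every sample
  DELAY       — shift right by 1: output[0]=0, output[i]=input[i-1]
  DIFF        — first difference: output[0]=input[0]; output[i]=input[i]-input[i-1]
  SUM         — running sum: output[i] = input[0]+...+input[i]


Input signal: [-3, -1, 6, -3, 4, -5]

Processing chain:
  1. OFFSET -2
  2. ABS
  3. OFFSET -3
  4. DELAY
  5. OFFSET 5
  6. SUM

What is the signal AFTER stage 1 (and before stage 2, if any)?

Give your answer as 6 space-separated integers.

Answer: -5 -3 4 -5 2 -7

Derivation:
Input: [-3, -1, 6, -3, 4, -5]
Stage 1 (OFFSET -2): -3+-2=-5, -1+-2=-3, 6+-2=4, -3+-2=-5, 4+-2=2, -5+-2=-7 -> [-5, -3, 4, -5, 2, -7]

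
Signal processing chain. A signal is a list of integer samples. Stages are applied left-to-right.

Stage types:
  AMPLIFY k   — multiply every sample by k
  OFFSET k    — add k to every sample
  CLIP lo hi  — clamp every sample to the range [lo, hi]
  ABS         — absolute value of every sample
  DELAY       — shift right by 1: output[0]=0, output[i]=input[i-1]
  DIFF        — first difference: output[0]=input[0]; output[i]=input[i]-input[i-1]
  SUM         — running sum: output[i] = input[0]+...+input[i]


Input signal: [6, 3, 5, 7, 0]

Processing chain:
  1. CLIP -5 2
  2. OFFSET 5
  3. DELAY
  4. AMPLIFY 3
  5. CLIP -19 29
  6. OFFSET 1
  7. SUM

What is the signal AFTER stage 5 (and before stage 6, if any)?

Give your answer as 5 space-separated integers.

Input: [6, 3, 5, 7, 0]
Stage 1 (CLIP -5 2): clip(6,-5,2)=2, clip(3,-5,2)=2, clip(5,-5,2)=2, clip(7,-5,2)=2, clip(0,-5,2)=0 -> [2, 2, 2, 2, 0]
Stage 2 (OFFSET 5): 2+5=7, 2+5=7, 2+5=7, 2+5=7, 0+5=5 -> [7, 7, 7, 7, 5]
Stage 3 (DELAY): [0, 7, 7, 7, 7] = [0, 7, 7, 7, 7] -> [0, 7, 7, 7, 7]
Stage 4 (AMPLIFY 3): 0*3=0, 7*3=21, 7*3=21, 7*3=21, 7*3=21 -> [0, 21, 21, 21, 21]
Stage 5 (CLIP -19 29): clip(0,-19,29)=0, clip(21,-19,29)=21, clip(21,-19,29)=21, clip(21,-19,29)=21, clip(21,-19,29)=21 -> [0, 21, 21, 21, 21]

Answer: 0 21 21 21 21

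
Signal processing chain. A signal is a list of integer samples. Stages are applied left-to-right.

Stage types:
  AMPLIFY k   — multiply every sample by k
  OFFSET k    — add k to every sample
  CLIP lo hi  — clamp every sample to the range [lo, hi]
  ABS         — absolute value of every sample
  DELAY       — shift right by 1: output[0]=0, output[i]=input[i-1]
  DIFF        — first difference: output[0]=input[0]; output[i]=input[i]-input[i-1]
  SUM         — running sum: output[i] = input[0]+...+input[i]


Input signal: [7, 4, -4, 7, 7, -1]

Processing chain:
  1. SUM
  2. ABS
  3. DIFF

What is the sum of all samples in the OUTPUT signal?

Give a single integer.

Input: [7, 4, -4, 7, 7, -1]
Stage 1 (SUM): sum[0..0]=7, sum[0..1]=11, sum[0..2]=7, sum[0..3]=14, sum[0..4]=21, sum[0..5]=20 -> [7, 11, 7, 14, 21, 20]
Stage 2 (ABS): |7|=7, |11|=11, |7|=7, |14|=14, |21|=21, |20|=20 -> [7, 11, 7, 14, 21, 20]
Stage 3 (DIFF): s[0]=7, 11-7=4, 7-11=-4, 14-7=7, 21-14=7, 20-21=-1 -> [7, 4, -4, 7, 7, -1]
Output sum: 20

Answer: 20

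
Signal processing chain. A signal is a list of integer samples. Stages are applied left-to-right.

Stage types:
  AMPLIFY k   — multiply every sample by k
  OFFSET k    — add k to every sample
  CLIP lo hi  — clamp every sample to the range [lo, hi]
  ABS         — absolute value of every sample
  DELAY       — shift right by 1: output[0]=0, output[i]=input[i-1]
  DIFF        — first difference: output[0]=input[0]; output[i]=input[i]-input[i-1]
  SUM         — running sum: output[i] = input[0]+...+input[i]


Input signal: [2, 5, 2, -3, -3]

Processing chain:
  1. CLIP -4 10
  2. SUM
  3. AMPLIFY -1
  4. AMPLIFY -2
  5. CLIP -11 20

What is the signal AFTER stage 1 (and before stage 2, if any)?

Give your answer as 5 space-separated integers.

Answer: 2 5 2 -3 -3

Derivation:
Input: [2, 5, 2, -3, -3]
Stage 1 (CLIP -4 10): clip(2,-4,10)=2, clip(5,-4,10)=5, clip(2,-4,10)=2, clip(-3,-4,10)=-3, clip(-3,-4,10)=-3 -> [2, 5, 2, -3, -3]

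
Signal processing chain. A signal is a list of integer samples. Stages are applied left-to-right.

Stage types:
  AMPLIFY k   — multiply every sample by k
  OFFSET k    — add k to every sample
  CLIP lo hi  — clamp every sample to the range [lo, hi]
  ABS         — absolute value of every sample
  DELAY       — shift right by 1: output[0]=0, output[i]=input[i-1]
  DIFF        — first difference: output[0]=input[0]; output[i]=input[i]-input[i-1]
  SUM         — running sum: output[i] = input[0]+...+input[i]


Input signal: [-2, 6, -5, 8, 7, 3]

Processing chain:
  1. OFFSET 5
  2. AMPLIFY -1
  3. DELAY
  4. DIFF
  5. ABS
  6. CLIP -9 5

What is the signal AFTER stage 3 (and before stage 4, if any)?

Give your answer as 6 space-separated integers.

Input: [-2, 6, -5, 8, 7, 3]
Stage 1 (OFFSET 5): -2+5=3, 6+5=11, -5+5=0, 8+5=13, 7+5=12, 3+5=8 -> [3, 11, 0, 13, 12, 8]
Stage 2 (AMPLIFY -1): 3*-1=-3, 11*-1=-11, 0*-1=0, 13*-1=-13, 12*-1=-12, 8*-1=-8 -> [-3, -11, 0, -13, -12, -8]
Stage 3 (DELAY): [0, -3, -11, 0, -13, -12] = [0, -3, -11, 0, -13, -12] -> [0, -3, -11, 0, -13, -12]

Answer: 0 -3 -11 0 -13 -12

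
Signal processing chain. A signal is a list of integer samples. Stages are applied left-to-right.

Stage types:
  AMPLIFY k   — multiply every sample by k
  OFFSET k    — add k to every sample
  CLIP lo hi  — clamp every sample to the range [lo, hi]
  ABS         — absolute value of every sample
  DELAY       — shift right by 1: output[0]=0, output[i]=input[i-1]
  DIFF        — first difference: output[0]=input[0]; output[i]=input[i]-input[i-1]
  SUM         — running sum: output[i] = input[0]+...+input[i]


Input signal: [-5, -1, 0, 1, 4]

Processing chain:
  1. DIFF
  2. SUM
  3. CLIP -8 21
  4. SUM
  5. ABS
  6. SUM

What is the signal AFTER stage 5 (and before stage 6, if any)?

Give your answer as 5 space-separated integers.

Answer: 5 6 6 5 1

Derivation:
Input: [-5, -1, 0, 1, 4]
Stage 1 (DIFF): s[0]=-5, -1--5=4, 0--1=1, 1-0=1, 4-1=3 -> [-5, 4, 1, 1, 3]
Stage 2 (SUM): sum[0..0]=-5, sum[0..1]=-1, sum[0..2]=0, sum[0..3]=1, sum[0..4]=4 -> [-5, -1, 0, 1, 4]
Stage 3 (CLIP -8 21): clip(-5,-8,21)=-5, clip(-1,-8,21)=-1, clip(0,-8,21)=0, clip(1,-8,21)=1, clip(4,-8,21)=4 -> [-5, -1, 0, 1, 4]
Stage 4 (SUM): sum[0..0]=-5, sum[0..1]=-6, sum[0..2]=-6, sum[0..3]=-5, sum[0..4]=-1 -> [-5, -6, -6, -5, -1]
Stage 5 (ABS): |-5|=5, |-6|=6, |-6|=6, |-5|=5, |-1|=1 -> [5, 6, 6, 5, 1]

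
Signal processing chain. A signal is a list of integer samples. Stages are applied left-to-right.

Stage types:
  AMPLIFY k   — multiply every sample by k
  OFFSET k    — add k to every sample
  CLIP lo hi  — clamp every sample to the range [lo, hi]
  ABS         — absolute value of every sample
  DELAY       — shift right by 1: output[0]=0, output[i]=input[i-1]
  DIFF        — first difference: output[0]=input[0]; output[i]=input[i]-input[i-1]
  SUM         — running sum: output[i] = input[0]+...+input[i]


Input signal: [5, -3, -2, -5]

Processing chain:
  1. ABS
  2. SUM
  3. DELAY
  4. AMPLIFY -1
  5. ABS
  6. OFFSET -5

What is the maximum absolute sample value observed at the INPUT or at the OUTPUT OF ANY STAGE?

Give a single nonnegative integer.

Answer: 15

Derivation:
Input: [5, -3, -2, -5] (max |s|=5)
Stage 1 (ABS): |5|=5, |-3|=3, |-2|=2, |-5|=5 -> [5, 3, 2, 5] (max |s|=5)
Stage 2 (SUM): sum[0..0]=5, sum[0..1]=8, sum[0..2]=10, sum[0..3]=15 -> [5, 8, 10, 15] (max |s|=15)
Stage 3 (DELAY): [0, 5, 8, 10] = [0, 5, 8, 10] -> [0, 5, 8, 10] (max |s|=10)
Stage 4 (AMPLIFY -1): 0*-1=0, 5*-1=-5, 8*-1=-8, 10*-1=-10 -> [0, -5, -8, -10] (max |s|=10)
Stage 5 (ABS): |0|=0, |-5|=5, |-8|=8, |-10|=10 -> [0, 5, 8, 10] (max |s|=10)
Stage 6 (OFFSET -5): 0+-5=-5, 5+-5=0, 8+-5=3, 10+-5=5 -> [-5, 0, 3, 5] (max |s|=5)
Overall max amplitude: 15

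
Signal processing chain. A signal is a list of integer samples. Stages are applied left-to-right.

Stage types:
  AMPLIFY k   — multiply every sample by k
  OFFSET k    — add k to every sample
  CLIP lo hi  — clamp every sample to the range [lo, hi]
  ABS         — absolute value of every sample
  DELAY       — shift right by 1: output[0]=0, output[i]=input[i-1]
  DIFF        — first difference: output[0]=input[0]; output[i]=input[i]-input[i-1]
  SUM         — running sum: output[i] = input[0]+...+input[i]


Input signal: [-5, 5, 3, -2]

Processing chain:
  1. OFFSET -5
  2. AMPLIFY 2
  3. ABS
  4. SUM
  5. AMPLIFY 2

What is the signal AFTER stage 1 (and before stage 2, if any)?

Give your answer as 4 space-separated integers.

Input: [-5, 5, 3, -2]
Stage 1 (OFFSET -5): -5+-5=-10, 5+-5=0, 3+-5=-2, -2+-5=-7 -> [-10, 0, -2, -7]

Answer: -10 0 -2 -7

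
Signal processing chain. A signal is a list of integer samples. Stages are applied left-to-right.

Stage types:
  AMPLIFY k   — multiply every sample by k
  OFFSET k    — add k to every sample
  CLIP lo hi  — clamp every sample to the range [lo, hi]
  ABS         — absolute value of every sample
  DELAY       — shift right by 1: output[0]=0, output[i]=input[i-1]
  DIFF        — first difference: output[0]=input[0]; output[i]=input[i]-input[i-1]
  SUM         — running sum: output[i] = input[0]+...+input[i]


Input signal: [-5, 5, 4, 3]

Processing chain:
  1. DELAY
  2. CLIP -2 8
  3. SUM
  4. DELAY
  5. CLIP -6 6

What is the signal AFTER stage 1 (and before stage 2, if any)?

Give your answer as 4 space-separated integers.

Answer: 0 -5 5 4

Derivation:
Input: [-5, 5, 4, 3]
Stage 1 (DELAY): [0, -5, 5, 4] = [0, -5, 5, 4] -> [0, -5, 5, 4]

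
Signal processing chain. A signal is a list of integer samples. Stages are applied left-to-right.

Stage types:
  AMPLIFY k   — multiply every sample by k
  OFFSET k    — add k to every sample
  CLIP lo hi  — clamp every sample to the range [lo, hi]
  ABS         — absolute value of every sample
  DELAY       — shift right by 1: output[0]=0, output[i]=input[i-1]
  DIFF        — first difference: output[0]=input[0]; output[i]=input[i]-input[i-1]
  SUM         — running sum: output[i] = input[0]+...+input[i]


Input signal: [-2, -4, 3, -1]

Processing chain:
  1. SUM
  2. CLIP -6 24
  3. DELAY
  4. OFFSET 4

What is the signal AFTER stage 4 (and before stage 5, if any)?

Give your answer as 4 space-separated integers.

Answer: 4 2 -2 1

Derivation:
Input: [-2, -4, 3, -1]
Stage 1 (SUM): sum[0..0]=-2, sum[0..1]=-6, sum[0..2]=-3, sum[0..3]=-4 -> [-2, -6, -3, -4]
Stage 2 (CLIP -6 24): clip(-2,-6,24)=-2, clip(-6,-6,24)=-6, clip(-3,-6,24)=-3, clip(-4,-6,24)=-4 -> [-2, -6, -3, -4]
Stage 3 (DELAY): [0, -2, -6, -3] = [0, -2, -6, -3] -> [0, -2, -6, -3]
Stage 4 (OFFSET 4): 0+4=4, -2+4=2, -6+4=-2, -3+4=1 -> [4, 2, -2, 1]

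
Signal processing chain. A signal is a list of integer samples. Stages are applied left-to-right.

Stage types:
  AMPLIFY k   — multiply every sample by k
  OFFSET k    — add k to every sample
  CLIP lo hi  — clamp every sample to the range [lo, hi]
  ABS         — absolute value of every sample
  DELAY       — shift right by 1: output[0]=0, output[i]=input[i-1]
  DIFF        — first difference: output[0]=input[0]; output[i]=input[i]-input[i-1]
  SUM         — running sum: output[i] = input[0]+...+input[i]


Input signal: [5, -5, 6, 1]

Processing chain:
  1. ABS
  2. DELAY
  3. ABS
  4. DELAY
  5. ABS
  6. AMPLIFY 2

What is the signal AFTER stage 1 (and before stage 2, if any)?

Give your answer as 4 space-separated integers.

Input: [5, -5, 6, 1]
Stage 1 (ABS): |5|=5, |-5|=5, |6|=6, |1|=1 -> [5, 5, 6, 1]

Answer: 5 5 6 1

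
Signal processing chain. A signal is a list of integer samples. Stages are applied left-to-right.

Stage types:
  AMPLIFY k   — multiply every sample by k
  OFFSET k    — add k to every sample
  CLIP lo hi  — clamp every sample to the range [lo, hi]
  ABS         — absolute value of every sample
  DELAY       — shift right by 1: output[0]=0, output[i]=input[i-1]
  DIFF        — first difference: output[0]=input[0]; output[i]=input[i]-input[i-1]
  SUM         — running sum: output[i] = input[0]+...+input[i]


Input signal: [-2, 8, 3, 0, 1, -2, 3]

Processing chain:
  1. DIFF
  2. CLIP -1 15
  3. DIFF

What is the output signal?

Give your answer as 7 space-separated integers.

Input: [-2, 8, 3, 0, 1, -2, 3]
Stage 1 (DIFF): s[0]=-2, 8--2=10, 3-8=-5, 0-3=-3, 1-0=1, -2-1=-3, 3--2=5 -> [-2, 10, -5, -3, 1, -3, 5]
Stage 2 (CLIP -1 15): clip(-2,-1,15)=-1, clip(10,-1,15)=10, clip(-5,-1,15)=-1, clip(-3,-1,15)=-1, clip(1,-1,15)=1, clip(-3,-1,15)=-1, clip(5,-1,15)=5 -> [-1, 10, -1, -1, 1, -1, 5]
Stage 3 (DIFF): s[0]=-1, 10--1=11, -1-10=-11, -1--1=0, 1--1=2, -1-1=-2, 5--1=6 -> [-1, 11, -11, 0, 2, -2, 6]

Answer: -1 11 -11 0 2 -2 6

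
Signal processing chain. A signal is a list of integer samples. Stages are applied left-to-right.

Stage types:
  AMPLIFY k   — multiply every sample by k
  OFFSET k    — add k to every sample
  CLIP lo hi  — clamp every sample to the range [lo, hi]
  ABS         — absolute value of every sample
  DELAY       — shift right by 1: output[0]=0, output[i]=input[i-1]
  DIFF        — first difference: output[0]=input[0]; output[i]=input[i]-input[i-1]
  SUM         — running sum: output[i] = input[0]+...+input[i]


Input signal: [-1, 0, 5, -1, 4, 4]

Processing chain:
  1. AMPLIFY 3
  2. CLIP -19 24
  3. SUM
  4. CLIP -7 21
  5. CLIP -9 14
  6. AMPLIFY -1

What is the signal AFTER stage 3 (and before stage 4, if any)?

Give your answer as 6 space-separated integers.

Input: [-1, 0, 5, -1, 4, 4]
Stage 1 (AMPLIFY 3): -1*3=-3, 0*3=0, 5*3=15, -1*3=-3, 4*3=12, 4*3=12 -> [-3, 0, 15, -3, 12, 12]
Stage 2 (CLIP -19 24): clip(-3,-19,24)=-3, clip(0,-19,24)=0, clip(15,-19,24)=15, clip(-3,-19,24)=-3, clip(12,-19,24)=12, clip(12,-19,24)=12 -> [-3, 0, 15, -3, 12, 12]
Stage 3 (SUM): sum[0..0]=-3, sum[0..1]=-3, sum[0..2]=12, sum[0..3]=9, sum[0..4]=21, sum[0..5]=33 -> [-3, -3, 12, 9, 21, 33]

Answer: -3 -3 12 9 21 33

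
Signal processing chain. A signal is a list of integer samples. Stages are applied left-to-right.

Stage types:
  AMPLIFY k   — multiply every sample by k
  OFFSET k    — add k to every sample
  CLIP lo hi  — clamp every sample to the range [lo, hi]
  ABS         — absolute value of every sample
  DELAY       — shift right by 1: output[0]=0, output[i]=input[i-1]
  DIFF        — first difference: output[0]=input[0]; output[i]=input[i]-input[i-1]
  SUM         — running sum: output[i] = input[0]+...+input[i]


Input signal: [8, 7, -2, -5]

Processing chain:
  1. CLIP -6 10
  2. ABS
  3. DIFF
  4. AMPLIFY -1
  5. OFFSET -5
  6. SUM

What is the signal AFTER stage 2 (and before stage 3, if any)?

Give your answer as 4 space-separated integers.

Answer: 8 7 2 5

Derivation:
Input: [8, 7, -2, -5]
Stage 1 (CLIP -6 10): clip(8,-6,10)=8, clip(7,-6,10)=7, clip(-2,-6,10)=-2, clip(-5,-6,10)=-5 -> [8, 7, -2, -5]
Stage 2 (ABS): |8|=8, |7|=7, |-2|=2, |-5|=5 -> [8, 7, 2, 5]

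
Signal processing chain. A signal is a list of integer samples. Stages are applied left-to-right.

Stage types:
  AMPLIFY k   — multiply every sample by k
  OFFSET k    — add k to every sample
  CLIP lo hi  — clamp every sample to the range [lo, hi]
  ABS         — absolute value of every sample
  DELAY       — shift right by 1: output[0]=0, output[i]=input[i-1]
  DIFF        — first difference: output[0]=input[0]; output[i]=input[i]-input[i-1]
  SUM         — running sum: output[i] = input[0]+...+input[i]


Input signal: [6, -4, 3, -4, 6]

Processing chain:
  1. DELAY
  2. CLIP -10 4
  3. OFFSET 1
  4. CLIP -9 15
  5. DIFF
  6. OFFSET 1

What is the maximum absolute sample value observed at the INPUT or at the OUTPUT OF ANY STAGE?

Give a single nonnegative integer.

Input: [6, -4, 3, -4, 6] (max |s|=6)
Stage 1 (DELAY): [0, 6, -4, 3, -4] = [0, 6, -4, 3, -4] -> [0, 6, -4, 3, -4] (max |s|=6)
Stage 2 (CLIP -10 4): clip(0,-10,4)=0, clip(6,-10,4)=4, clip(-4,-10,4)=-4, clip(3,-10,4)=3, clip(-4,-10,4)=-4 -> [0, 4, -4, 3, -4] (max |s|=4)
Stage 3 (OFFSET 1): 0+1=1, 4+1=5, -4+1=-3, 3+1=4, -4+1=-3 -> [1, 5, -3, 4, -3] (max |s|=5)
Stage 4 (CLIP -9 15): clip(1,-9,15)=1, clip(5,-9,15)=5, clip(-3,-9,15)=-3, clip(4,-9,15)=4, clip(-3,-9,15)=-3 -> [1, 5, -3, 4, -3] (max |s|=5)
Stage 5 (DIFF): s[0]=1, 5-1=4, -3-5=-8, 4--3=7, -3-4=-7 -> [1, 4, -8, 7, -7] (max |s|=8)
Stage 6 (OFFSET 1): 1+1=2, 4+1=5, -8+1=-7, 7+1=8, -7+1=-6 -> [2, 5, -7, 8, -6] (max |s|=8)
Overall max amplitude: 8

Answer: 8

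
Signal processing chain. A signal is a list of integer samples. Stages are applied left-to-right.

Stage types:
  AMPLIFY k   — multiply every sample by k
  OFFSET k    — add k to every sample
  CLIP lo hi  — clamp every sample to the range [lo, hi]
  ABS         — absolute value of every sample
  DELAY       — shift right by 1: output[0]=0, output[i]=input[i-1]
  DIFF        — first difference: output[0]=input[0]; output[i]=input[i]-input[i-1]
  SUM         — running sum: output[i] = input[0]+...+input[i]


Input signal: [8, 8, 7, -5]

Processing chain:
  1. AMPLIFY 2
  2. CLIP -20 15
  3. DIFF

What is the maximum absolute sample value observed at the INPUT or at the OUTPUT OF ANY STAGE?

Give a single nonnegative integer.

Input: [8, 8, 7, -5] (max |s|=8)
Stage 1 (AMPLIFY 2): 8*2=16, 8*2=16, 7*2=14, -5*2=-10 -> [16, 16, 14, -10] (max |s|=16)
Stage 2 (CLIP -20 15): clip(16,-20,15)=15, clip(16,-20,15)=15, clip(14,-20,15)=14, clip(-10,-20,15)=-10 -> [15, 15, 14, -10] (max |s|=15)
Stage 3 (DIFF): s[0]=15, 15-15=0, 14-15=-1, -10-14=-24 -> [15, 0, -1, -24] (max |s|=24)
Overall max amplitude: 24

Answer: 24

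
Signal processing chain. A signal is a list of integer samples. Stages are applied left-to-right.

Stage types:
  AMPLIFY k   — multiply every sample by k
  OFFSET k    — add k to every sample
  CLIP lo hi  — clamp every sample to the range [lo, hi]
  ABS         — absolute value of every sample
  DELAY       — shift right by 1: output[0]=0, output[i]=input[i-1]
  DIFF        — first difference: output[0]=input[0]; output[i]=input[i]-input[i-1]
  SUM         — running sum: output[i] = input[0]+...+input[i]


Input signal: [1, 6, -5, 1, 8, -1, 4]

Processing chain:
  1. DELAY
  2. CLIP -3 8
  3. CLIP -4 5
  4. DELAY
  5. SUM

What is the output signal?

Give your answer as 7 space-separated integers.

Input: [1, 6, -5, 1, 8, -1, 4]
Stage 1 (DELAY): [0, 1, 6, -5, 1, 8, -1] = [0, 1, 6, -5, 1, 8, -1] -> [0, 1, 6, -5, 1, 8, -1]
Stage 2 (CLIP -3 8): clip(0,-3,8)=0, clip(1,-3,8)=1, clip(6,-3,8)=6, clip(-5,-3,8)=-3, clip(1,-3,8)=1, clip(8,-3,8)=8, clip(-1,-3,8)=-1 -> [0, 1, 6, -3, 1, 8, -1]
Stage 3 (CLIP -4 5): clip(0,-4,5)=0, clip(1,-4,5)=1, clip(6,-4,5)=5, clip(-3,-4,5)=-3, clip(1,-4,5)=1, clip(8,-4,5)=5, clip(-1,-4,5)=-1 -> [0, 1, 5, -3, 1, 5, -1]
Stage 4 (DELAY): [0, 0, 1, 5, -3, 1, 5] = [0, 0, 1, 5, -3, 1, 5] -> [0, 0, 1, 5, -3, 1, 5]
Stage 5 (SUM): sum[0..0]=0, sum[0..1]=0, sum[0..2]=1, sum[0..3]=6, sum[0..4]=3, sum[0..5]=4, sum[0..6]=9 -> [0, 0, 1, 6, 3, 4, 9]

Answer: 0 0 1 6 3 4 9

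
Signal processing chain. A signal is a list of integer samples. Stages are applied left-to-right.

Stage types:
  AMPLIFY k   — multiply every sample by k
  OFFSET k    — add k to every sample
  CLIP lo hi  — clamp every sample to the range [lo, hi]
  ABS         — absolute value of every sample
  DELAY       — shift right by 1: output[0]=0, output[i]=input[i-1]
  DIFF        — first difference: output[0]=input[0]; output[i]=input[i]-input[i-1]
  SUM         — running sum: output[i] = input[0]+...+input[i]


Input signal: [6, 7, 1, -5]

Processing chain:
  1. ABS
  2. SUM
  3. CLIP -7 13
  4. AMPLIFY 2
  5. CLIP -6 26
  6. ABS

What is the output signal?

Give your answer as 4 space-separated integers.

Answer: 12 26 26 26

Derivation:
Input: [6, 7, 1, -5]
Stage 1 (ABS): |6|=6, |7|=7, |1|=1, |-5|=5 -> [6, 7, 1, 5]
Stage 2 (SUM): sum[0..0]=6, sum[0..1]=13, sum[0..2]=14, sum[0..3]=19 -> [6, 13, 14, 19]
Stage 3 (CLIP -7 13): clip(6,-7,13)=6, clip(13,-7,13)=13, clip(14,-7,13)=13, clip(19,-7,13)=13 -> [6, 13, 13, 13]
Stage 4 (AMPLIFY 2): 6*2=12, 13*2=26, 13*2=26, 13*2=26 -> [12, 26, 26, 26]
Stage 5 (CLIP -6 26): clip(12,-6,26)=12, clip(26,-6,26)=26, clip(26,-6,26)=26, clip(26,-6,26)=26 -> [12, 26, 26, 26]
Stage 6 (ABS): |12|=12, |26|=26, |26|=26, |26|=26 -> [12, 26, 26, 26]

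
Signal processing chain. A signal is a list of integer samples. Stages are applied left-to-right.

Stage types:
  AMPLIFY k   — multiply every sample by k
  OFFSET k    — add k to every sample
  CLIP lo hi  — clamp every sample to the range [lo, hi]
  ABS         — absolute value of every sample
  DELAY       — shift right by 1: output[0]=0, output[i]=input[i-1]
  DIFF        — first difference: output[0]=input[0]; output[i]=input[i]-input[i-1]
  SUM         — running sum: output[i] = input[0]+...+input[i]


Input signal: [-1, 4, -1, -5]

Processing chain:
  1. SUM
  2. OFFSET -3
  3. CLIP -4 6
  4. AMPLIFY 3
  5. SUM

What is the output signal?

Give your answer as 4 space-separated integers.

Answer: -12 -12 -15 -27

Derivation:
Input: [-1, 4, -1, -5]
Stage 1 (SUM): sum[0..0]=-1, sum[0..1]=3, sum[0..2]=2, sum[0..3]=-3 -> [-1, 3, 2, -3]
Stage 2 (OFFSET -3): -1+-3=-4, 3+-3=0, 2+-3=-1, -3+-3=-6 -> [-4, 0, -1, -6]
Stage 3 (CLIP -4 6): clip(-4,-4,6)=-4, clip(0,-4,6)=0, clip(-1,-4,6)=-1, clip(-6,-4,6)=-4 -> [-4, 0, -1, -4]
Stage 4 (AMPLIFY 3): -4*3=-12, 0*3=0, -1*3=-3, -4*3=-12 -> [-12, 0, -3, -12]
Stage 5 (SUM): sum[0..0]=-12, sum[0..1]=-12, sum[0..2]=-15, sum[0..3]=-27 -> [-12, -12, -15, -27]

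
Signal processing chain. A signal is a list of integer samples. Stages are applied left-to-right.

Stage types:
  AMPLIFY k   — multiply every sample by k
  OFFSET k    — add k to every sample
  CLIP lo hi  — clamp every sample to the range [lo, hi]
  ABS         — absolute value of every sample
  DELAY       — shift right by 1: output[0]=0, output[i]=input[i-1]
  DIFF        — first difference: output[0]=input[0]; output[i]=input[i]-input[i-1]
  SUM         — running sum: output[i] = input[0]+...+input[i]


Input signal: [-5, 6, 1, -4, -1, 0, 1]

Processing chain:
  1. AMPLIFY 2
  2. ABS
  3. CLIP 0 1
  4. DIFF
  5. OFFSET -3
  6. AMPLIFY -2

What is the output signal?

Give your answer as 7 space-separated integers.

Answer: 4 6 6 6 6 8 4

Derivation:
Input: [-5, 6, 1, -4, -1, 0, 1]
Stage 1 (AMPLIFY 2): -5*2=-10, 6*2=12, 1*2=2, -4*2=-8, -1*2=-2, 0*2=0, 1*2=2 -> [-10, 12, 2, -8, -2, 0, 2]
Stage 2 (ABS): |-10|=10, |12|=12, |2|=2, |-8|=8, |-2|=2, |0|=0, |2|=2 -> [10, 12, 2, 8, 2, 0, 2]
Stage 3 (CLIP 0 1): clip(10,0,1)=1, clip(12,0,1)=1, clip(2,0,1)=1, clip(8,0,1)=1, clip(2,0,1)=1, clip(0,0,1)=0, clip(2,0,1)=1 -> [1, 1, 1, 1, 1, 0, 1]
Stage 4 (DIFF): s[0]=1, 1-1=0, 1-1=0, 1-1=0, 1-1=0, 0-1=-1, 1-0=1 -> [1, 0, 0, 0, 0, -1, 1]
Stage 5 (OFFSET -3): 1+-3=-2, 0+-3=-3, 0+-3=-3, 0+-3=-3, 0+-3=-3, -1+-3=-4, 1+-3=-2 -> [-2, -3, -3, -3, -3, -4, -2]
Stage 6 (AMPLIFY -2): -2*-2=4, -3*-2=6, -3*-2=6, -3*-2=6, -3*-2=6, -4*-2=8, -2*-2=4 -> [4, 6, 6, 6, 6, 8, 4]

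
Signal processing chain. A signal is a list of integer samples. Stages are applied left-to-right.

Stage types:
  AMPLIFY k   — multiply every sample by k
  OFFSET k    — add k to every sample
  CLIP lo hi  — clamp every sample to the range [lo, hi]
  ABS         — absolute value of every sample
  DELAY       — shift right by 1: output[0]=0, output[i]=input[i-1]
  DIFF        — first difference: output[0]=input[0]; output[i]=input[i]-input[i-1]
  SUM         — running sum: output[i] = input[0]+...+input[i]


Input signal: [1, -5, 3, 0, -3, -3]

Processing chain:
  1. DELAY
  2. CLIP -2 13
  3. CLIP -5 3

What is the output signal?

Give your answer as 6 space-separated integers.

Answer: 0 1 -2 3 0 -2

Derivation:
Input: [1, -5, 3, 0, -3, -3]
Stage 1 (DELAY): [0, 1, -5, 3, 0, -3] = [0, 1, -5, 3, 0, -3] -> [0, 1, -5, 3, 0, -3]
Stage 2 (CLIP -2 13): clip(0,-2,13)=0, clip(1,-2,13)=1, clip(-5,-2,13)=-2, clip(3,-2,13)=3, clip(0,-2,13)=0, clip(-3,-2,13)=-2 -> [0, 1, -2, 3, 0, -2]
Stage 3 (CLIP -5 3): clip(0,-5,3)=0, clip(1,-5,3)=1, clip(-2,-5,3)=-2, clip(3,-5,3)=3, clip(0,-5,3)=0, clip(-2,-5,3)=-2 -> [0, 1, -2, 3, 0, -2]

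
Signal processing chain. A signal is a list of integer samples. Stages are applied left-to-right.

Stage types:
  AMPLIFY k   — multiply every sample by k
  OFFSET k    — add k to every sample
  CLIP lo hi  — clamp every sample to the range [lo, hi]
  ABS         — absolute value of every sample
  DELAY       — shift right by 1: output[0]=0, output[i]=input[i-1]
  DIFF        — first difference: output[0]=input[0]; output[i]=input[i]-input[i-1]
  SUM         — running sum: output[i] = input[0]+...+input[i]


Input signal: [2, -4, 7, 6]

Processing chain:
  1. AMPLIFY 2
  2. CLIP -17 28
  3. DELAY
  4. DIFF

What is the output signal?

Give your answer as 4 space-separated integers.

Answer: 0 4 -12 22

Derivation:
Input: [2, -4, 7, 6]
Stage 1 (AMPLIFY 2): 2*2=4, -4*2=-8, 7*2=14, 6*2=12 -> [4, -8, 14, 12]
Stage 2 (CLIP -17 28): clip(4,-17,28)=4, clip(-8,-17,28)=-8, clip(14,-17,28)=14, clip(12,-17,28)=12 -> [4, -8, 14, 12]
Stage 3 (DELAY): [0, 4, -8, 14] = [0, 4, -8, 14] -> [0, 4, -8, 14]
Stage 4 (DIFF): s[0]=0, 4-0=4, -8-4=-12, 14--8=22 -> [0, 4, -12, 22]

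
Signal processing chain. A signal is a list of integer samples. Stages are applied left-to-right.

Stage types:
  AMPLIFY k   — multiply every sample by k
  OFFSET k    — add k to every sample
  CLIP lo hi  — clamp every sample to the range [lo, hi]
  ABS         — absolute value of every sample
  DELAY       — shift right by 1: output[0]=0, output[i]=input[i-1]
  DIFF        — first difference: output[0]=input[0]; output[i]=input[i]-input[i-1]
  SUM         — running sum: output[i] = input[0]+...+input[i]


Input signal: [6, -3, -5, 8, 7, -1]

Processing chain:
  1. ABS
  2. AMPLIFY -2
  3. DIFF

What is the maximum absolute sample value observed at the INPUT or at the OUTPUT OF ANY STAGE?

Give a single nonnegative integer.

Input: [6, -3, -5, 8, 7, -1] (max |s|=8)
Stage 1 (ABS): |6|=6, |-3|=3, |-5|=5, |8|=8, |7|=7, |-1|=1 -> [6, 3, 5, 8, 7, 1] (max |s|=8)
Stage 2 (AMPLIFY -2): 6*-2=-12, 3*-2=-6, 5*-2=-10, 8*-2=-16, 7*-2=-14, 1*-2=-2 -> [-12, -6, -10, -16, -14, -2] (max |s|=16)
Stage 3 (DIFF): s[0]=-12, -6--12=6, -10--6=-4, -16--10=-6, -14--16=2, -2--14=12 -> [-12, 6, -4, -6, 2, 12] (max |s|=12)
Overall max amplitude: 16

Answer: 16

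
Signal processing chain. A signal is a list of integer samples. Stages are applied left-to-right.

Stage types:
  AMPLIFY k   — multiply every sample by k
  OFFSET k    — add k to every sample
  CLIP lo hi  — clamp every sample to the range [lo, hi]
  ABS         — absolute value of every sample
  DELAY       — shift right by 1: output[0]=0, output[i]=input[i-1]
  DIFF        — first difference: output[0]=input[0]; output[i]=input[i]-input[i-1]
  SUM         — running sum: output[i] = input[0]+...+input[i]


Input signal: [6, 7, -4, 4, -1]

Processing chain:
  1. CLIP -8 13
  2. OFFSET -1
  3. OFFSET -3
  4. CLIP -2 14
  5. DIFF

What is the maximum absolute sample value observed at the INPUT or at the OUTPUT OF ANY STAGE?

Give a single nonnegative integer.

Input: [6, 7, -4, 4, -1] (max |s|=7)
Stage 1 (CLIP -8 13): clip(6,-8,13)=6, clip(7,-8,13)=7, clip(-4,-8,13)=-4, clip(4,-8,13)=4, clip(-1,-8,13)=-1 -> [6, 7, -4, 4, -1] (max |s|=7)
Stage 2 (OFFSET -1): 6+-1=5, 7+-1=6, -4+-1=-5, 4+-1=3, -1+-1=-2 -> [5, 6, -5, 3, -2] (max |s|=6)
Stage 3 (OFFSET -3): 5+-3=2, 6+-3=3, -5+-3=-8, 3+-3=0, -2+-3=-5 -> [2, 3, -8, 0, -5] (max |s|=8)
Stage 4 (CLIP -2 14): clip(2,-2,14)=2, clip(3,-2,14)=3, clip(-8,-2,14)=-2, clip(0,-2,14)=0, clip(-5,-2,14)=-2 -> [2, 3, -2, 0, -2] (max |s|=3)
Stage 5 (DIFF): s[0]=2, 3-2=1, -2-3=-5, 0--2=2, -2-0=-2 -> [2, 1, -5, 2, -2] (max |s|=5)
Overall max amplitude: 8

Answer: 8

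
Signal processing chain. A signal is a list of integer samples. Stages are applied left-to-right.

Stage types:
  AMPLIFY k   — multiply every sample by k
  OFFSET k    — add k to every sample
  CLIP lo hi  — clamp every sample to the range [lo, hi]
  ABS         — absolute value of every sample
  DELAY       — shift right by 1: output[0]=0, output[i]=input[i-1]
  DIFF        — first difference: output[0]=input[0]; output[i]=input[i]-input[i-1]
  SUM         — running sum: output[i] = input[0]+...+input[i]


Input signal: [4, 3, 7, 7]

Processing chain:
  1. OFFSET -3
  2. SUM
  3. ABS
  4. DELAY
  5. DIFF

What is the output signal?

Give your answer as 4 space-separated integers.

Input: [4, 3, 7, 7]
Stage 1 (OFFSET -3): 4+-3=1, 3+-3=0, 7+-3=4, 7+-3=4 -> [1, 0, 4, 4]
Stage 2 (SUM): sum[0..0]=1, sum[0..1]=1, sum[0..2]=5, sum[0..3]=9 -> [1, 1, 5, 9]
Stage 3 (ABS): |1|=1, |1|=1, |5|=5, |9|=9 -> [1, 1, 5, 9]
Stage 4 (DELAY): [0, 1, 1, 5] = [0, 1, 1, 5] -> [0, 1, 1, 5]
Stage 5 (DIFF): s[0]=0, 1-0=1, 1-1=0, 5-1=4 -> [0, 1, 0, 4]

Answer: 0 1 0 4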